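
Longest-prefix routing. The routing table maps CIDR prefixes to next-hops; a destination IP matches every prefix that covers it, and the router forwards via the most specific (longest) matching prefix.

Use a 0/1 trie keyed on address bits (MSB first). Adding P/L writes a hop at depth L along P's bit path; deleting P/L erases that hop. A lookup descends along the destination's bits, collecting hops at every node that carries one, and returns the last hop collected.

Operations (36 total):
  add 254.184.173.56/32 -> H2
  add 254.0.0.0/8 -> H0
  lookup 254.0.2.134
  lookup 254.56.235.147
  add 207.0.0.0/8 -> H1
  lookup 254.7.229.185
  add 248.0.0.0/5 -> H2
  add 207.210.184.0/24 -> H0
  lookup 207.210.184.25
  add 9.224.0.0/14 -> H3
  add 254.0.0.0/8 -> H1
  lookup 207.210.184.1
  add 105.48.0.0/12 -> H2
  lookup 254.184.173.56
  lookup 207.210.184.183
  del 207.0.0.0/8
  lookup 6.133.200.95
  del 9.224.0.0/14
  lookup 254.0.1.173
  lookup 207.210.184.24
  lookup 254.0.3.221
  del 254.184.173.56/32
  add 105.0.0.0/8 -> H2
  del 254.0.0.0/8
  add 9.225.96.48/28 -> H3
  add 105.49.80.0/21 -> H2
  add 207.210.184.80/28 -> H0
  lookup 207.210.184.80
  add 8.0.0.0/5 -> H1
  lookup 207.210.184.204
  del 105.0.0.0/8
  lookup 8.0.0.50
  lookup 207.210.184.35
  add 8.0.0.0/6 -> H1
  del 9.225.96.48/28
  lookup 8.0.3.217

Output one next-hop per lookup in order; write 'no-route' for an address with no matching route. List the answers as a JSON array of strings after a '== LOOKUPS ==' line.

Apply in order:
  add 254.184.173.56/32 -> H2 at depth 32
  add 254.0.0.0/8 -> H0 at depth 8
  Q 254.0.2.134: descend 11111110 ; hops seen [H0] ; pick H0
  Q 254.56.235.147: descend 11111110 ; hops seen [H0] ; pick H0
  add 207.0.0.0/8 -> H1 at depth 8
  Q 254.7.229.185: descend 11111110 ; hops seen [H0] ; pick H0
  add 248.0.0.0/5 -> H2 at depth 5
  add 207.210.184.0/24 -> H0 at depth 24
  Q 207.210.184.25: descend 110011111101001010111000 ; hops seen [H1,H0] ; pick H0
  add 9.224.0.0/14 -> H3 at depth 14
  add 254.0.0.0/8 -> H1 at depth 8
  Q 207.210.184.1: descend 110011111101001010111000 ; hops seen [H1,H0] ; pick H0
  add 105.48.0.0/12 -> H2 at depth 12
  Q 254.184.173.56: descend 11111110101110001010110100111000 ; hops seen [H2,H1,H2] ; pick H2
  Q 207.210.184.183: descend 110011111101001010111000 ; hops seen [H1,H0] ; pick H0
  - 207.0.0.0/8 clear@8
  Q 6.133.200.95: descend 0000 ; hops seen [∅] ; pick no-route
  - 9.224.0.0/14 clear@14
  Q 254.0.1.173: descend 11111110 ; hops seen [H2,H1] ; pick H1
  Q 207.210.184.24: descend 110011111101001010111000 ; hops seen [H0] ; pick H0
  Q 254.0.3.221: descend 11111110 ; hops seen [H2,H1] ; pick H1
  - 254.184.173.56/32 clear@32
  add 105.0.0.0/8 -> H2 at depth 8
  - 254.0.0.0/8 clear@8
  add 9.225.96.48/28 -> H3 at depth 28
  add 105.49.80.0/21 -> H2 at depth 21
  add 207.210.184.80/28 -> H0 at depth 28
  Q 207.210.184.80: descend 1100111111010010101110000101 ; hops seen [H0,H0] ; pick H0
  add 8.0.0.0/5 -> H1 at depth 5
  Q 207.210.184.204: descend 110011111101001010111000 ; hops seen [H0] ; pick H0
  - 105.0.0.0/8 clear@8
  Q 8.0.0.50: descend 0000100 ; hops seen [H1] ; pick H1
  Q 207.210.184.35: descend 1100111111010010101110000 ; hops seen [H0] ; pick H0
  add 8.0.0.0/6 -> H1 at depth 6
  - 9.225.96.48/28 clear@28
  Q 8.0.3.217: descend 0000100 ; hops seen [H1,H1] ; pick H1

== LOOKUPS ==
["H0","H0","H0","H0","H0","H2","H0","no-route","H1","H0","H1","H0","H0","H1","H0","H1"]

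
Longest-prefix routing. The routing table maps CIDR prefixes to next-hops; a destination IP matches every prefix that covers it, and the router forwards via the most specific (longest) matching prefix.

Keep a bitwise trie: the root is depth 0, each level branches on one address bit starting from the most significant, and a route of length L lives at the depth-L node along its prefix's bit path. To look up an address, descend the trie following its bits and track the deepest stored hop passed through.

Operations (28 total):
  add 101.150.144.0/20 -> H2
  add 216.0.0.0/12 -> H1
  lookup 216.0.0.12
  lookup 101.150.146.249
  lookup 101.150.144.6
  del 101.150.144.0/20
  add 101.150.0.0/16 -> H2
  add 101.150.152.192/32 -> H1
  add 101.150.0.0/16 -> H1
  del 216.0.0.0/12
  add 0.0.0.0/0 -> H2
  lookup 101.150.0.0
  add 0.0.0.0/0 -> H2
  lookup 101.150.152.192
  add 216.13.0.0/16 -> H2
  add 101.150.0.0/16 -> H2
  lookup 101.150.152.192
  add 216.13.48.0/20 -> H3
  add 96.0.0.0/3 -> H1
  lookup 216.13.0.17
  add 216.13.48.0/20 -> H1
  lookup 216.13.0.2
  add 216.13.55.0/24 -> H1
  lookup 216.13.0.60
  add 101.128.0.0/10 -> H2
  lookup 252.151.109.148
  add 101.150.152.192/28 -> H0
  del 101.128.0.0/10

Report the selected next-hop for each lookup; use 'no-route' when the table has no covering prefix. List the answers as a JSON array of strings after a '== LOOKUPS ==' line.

Process each operation:
  + 101.150.144.0/20 (H2) depth=20
  + 216.0.0.0/12 (H1) depth=12
  ? 216.0.0.12  path d0:-→d1:-→d2:-→d3:-→d4:-→d5:-→d6:-→d7:-→d8:-→d9:-→d10:-→d11:-→d12:H1  best=H1
  ? 101.150.146.249  path d0:-→d1:-→d2:-→d3:-→d4:-→d5:-→d6:-→d7:-→d8:-→d9:-→d10:-→d11:-→d12:-→d13:-→d14:-→d15:-→d16:-→d17:-→d18:-→d19:-→d20:H2  best=H2
  ? 101.150.144.6  path d0:-→d1:-→d2:-→d3:-→d4:-→d5:-→d6:-→d7:-→d8:-→d9:-→d10:-→d11:-→d12:-→d13:-→d14:-→d15:-→d16:-→d17:-→d18:-→d19:-→d20:H2  best=H2
  del 101.150.144.0/20 (clear depth 20)
  + 101.150.0.0/16 (H2) depth=16
  + 101.150.152.192/32 (H1) depth=32
  + 101.150.0.0/16 (H1) depth=16
  del 216.0.0.0/12 (clear depth 12)
  + 0.0.0.0/0 (H2) depth=0
  ? 101.150.0.0  path d0:H2→d1:-→d2:-→d3:-→d4:-→d5:-→d6:-→d7:-→d8:-→d9:-→d10:-→d11:-→d12:-→d13:-→d14:-→d15:-→d16:H1  best=H1
  + 0.0.0.0/0 (H2) depth=0
  ? 101.150.152.192  path d0:H2→d1:-→d2:-→d3:-→d4:-→d5:-→d6:-→d7:-→d8:-→d9:-→d10:-→d11:-→d12:-→d13:-→d14:-→d15:-→d16:H1→d17:-→d18:-→d19:-→d20:-→d21:-→d22:-→d23:-→d24:-→d25:-→d26:-→d27:-→d28:-→d29:-→d30:-→d31:-→d32:H1  best=H1
  + 216.13.0.0/16 (H2) depth=16
  + 101.150.0.0/16 (H2) depth=16
  ? 101.150.152.192  path d0:H2→d1:-→d2:-→d3:-→d4:-→d5:-→d6:-→d7:-→d8:-→d9:-→d10:-→d11:-→d12:-→d13:-→d14:-→d15:-→d16:H2→d17:-→d18:-→d19:-→d20:-→d21:-→d22:-→d23:-→d24:-→d25:-→d26:-→d27:-→d28:-→d29:-→d30:-→d31:-→d32:H1  best=H1
  + 216.13.48.0/20 (H3) depth=20
  + 96.0.0.0/3 (H1) depth=3
  ? 216.13.0.17  path d0:H2→d1:-→d2:-→d3:-→d4:-→d5:-→d6:-→d7:-→d8:-→d9:-→d10:-→d11:-→d12:-→d13:-→d14:-→d15:-→d16:H2→d17:-→d18:-  best=H2
  + 216.13.48.0/20 (H1) depth=20
  ? 216.13.0.2  path d0:H2→d1:-→d2:-→d3:-→d4:-→d5:-→d6:-→d7:-→d8:-→d9:-→d10:-→d11:-→d12:-→d13:-→d14:-→d15:-→d16:H2→d17:-→d18:-  best=H2
  + 216.13.55.0/24 (H1) depth=24
  ? 216.13.0.60  path d0:H2→d1:-→d2:-→d3:-→d4:-→d5:-→d6:-→d7:-→d8:-→d9:-→d10:-→d11:-→d12:-→d13:-→d14:-→d15:-→d16:H2→d17:-→d18:-  best=H2
  + 101.128.0.0/10 (H2) depth=10
  ? 252.151.109.148  path d0:H2→d1:-→d2:-  best=H2
  + 101.150.152.192/28 (H0) depth=28
  del 101.128.0.0/10 (clear depth 10)

== LOOKUPS ==
["H1","H2","H2","H1","H1","H1","H2","H2","H2","H2"]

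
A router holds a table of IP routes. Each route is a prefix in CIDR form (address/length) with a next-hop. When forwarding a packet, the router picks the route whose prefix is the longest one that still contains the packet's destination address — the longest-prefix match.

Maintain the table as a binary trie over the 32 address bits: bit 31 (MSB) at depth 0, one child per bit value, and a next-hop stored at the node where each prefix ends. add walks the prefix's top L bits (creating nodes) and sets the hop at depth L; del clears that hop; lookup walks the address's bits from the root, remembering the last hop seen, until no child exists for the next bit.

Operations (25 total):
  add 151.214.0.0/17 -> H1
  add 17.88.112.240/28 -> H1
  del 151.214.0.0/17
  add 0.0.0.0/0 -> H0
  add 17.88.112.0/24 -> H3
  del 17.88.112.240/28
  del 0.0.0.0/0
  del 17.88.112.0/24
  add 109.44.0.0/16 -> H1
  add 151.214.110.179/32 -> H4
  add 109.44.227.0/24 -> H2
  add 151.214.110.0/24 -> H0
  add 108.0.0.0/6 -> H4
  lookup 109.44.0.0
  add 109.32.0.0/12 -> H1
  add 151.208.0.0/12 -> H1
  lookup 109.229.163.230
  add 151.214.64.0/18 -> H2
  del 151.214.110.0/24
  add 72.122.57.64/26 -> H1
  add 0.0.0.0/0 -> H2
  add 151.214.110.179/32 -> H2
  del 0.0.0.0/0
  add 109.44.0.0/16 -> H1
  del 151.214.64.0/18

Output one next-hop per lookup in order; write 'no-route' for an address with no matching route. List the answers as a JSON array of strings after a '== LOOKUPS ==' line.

Trace:
  + 151.214.0.0/17 (H1) depth=17
  + 17.88.112.240/28 (H1) depth=28
  - 151.214.0.0/17 clear@17
  + 0.0.0.0/0 (H0) depth=0
  + 17.88.112.0/24 (H3) depth=24
  - 17.88.112.240/28 clear@28
  - 0.0.0.0/0 clear@0
  - 17.88.112.0/24 clear@24
  + 109.44.0.0/16 (H1) depth=16
  + 151.214.110.179/32 (H4) depth=32
  + 109.44.227.0/24 (H2) depth=24
  + 151.214.110.0/24 (H0) depth=24
  + 108.0.0.0/6 (H4) depth=6
  Q 109.44.0.0: descend 0110110100101100 ; hops seen [H4,H1] ; pick H1
  + 109.32.0.0/12 (H1) depth=12
  + 151.208.0.0/12 (H1) depth=12
  Q 109.229.163.230: descend 01101101 ; hops seen [H4] ; pick H4
  + 151.214.64.0/18 (H2) depth=18
  - 151.214.110.0/24 clear@24
  + 72.122.57.64/26 (H1) depth=26
  + 0.0.0.0/0 (H2) depth=0
  + 151.214.110.179/32 (H2) depth=32
  - 0.0.0.0/0 clear@0
  + 109.44.0.0/16 (H1) depth=16
  - 151.214.64.0/18 clear@18

== LOOKUPS ==
["H1","H4"]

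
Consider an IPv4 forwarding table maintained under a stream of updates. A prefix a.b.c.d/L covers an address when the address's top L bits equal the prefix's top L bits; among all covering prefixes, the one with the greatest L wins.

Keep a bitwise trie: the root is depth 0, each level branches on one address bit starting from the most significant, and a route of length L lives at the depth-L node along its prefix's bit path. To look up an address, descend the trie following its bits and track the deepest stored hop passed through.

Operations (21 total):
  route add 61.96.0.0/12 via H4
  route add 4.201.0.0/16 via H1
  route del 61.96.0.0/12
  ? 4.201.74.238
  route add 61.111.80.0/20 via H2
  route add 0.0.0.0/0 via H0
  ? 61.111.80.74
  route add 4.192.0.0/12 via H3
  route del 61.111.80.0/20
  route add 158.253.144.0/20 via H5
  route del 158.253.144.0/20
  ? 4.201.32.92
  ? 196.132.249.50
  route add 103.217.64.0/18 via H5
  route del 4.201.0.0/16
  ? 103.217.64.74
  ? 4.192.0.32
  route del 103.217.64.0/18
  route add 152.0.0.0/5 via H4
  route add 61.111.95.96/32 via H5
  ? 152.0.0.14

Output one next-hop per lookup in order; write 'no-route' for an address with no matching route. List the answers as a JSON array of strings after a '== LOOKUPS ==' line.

Trace:
  add 61.96.0.0/12 -> H4 at depth 12
  add 4.201.0.0/16 -> H1 at depth 16
  del 61.96.0.0/12 (clear depth 12)
  ? 4.201.74.238  path d0:-→d1:-→d2:-→d3:-→d4:-→d5:-→d6:-→d7:-→d8:-→d9:-→d10:-→d11:-→d12:-→d13:-→d14:-→d15:-→d16:H1  best=H1
  add 61.111.80.0/20 -> H2 at depth 20
  add 0.0.0.0/0 -> H0 at depth 0
  ? 61.111.80.74  path d0:H0→d1:-→d2:-→d3:-→d4:-→d5:-→d6:-→d7:-→d8:-→d9:-→d10:-→d11:-→d12:-→d13:-→d14:-→d15:-→d16:-→d17:-→d18:-→d19:-→d20:H2  best=H2
  add 4.192.0.0/12 -> H3 at depth 12
  del 61.111.80.0/20 (clear depth 20)
  add 158.253.144.0/20 -> H5 at depth 20
  del 158.253.144.0/20 (clear depth 20)
  ? 4.201.32.92  path d0:H0→d1:-→d2:-→d3:-→d4:-→d5:-→d6:-→d7:-→d8:-→d9:-→d10:-→d11:-→d12:H3→d13:-→d14:-→d15:-→d16:H1  best=H1
  ? 196.132.249.50  path d0:H0→d1:-  best=H0
  add 103.217.64.0/18 -> H5 at depth 18
  del 4.201.0.0/16 (clear depth 16)
  ? 103.217.64.74  path d0:H0→d1:-→d2:-→d3:-→d4:-→d5:-→d6:-→d7:-→d8:-→d9:-→d10:-→d11:-→d12:-→d13:-→d14:-→d15:-→d16:-→d17:-→d18:H5  best=H5
  ? 4.192.0.32  path d0:H0→d1:-→d2:-→d3:-→d4:-→d5:-→d6:-→d7:-→d8:-→d9:-→d10:-→d11:-→d12:H3  best=H3
  del 103.217.64.0/18 (clear depth 18)
  add 152.0.0.0/5 -> H4 at depth 5
  add 61.111.95.96/32 -> H5 at depth 32
  ? 152.0.0.14  path d0:H0→d1:-→d2:-→d3:-→d4:-→d5:H4  best=H4

== LOOKUPS ==
["H1","H2","H1","H0","H5","H3","H4"]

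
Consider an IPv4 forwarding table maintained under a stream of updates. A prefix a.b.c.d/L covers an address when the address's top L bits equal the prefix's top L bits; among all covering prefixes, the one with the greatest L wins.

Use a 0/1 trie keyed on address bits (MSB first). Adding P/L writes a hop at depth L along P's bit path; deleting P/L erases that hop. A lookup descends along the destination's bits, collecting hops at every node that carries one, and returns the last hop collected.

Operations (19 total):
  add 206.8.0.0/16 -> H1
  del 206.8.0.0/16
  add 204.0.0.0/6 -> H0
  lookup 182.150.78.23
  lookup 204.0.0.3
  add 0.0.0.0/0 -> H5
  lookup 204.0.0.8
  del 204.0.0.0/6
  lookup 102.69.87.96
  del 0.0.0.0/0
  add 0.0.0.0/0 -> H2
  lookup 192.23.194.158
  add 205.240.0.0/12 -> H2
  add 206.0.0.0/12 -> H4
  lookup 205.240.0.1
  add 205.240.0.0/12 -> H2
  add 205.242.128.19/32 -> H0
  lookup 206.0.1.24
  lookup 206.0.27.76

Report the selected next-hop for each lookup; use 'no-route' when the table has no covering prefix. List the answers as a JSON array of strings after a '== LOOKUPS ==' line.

Process each operation:
  add 206.8.0.0/16 -> H1 at depth 16
  - 206.8.0.0/16 clear@16
  add 204.0.0.0/6 -> H0 at depth 6
  lookup 182.150.78.23: bits 1 walk d0:-→d1:- -> no-route
  lookup 204.0.0.3: bits 110011 walk d0:-→d1:-→d2:-→d3:-→d4:-→d5:-→d6:H0 -> H0
  add 0.0.0.0/0 -> H5 at depth 0
  lookup 204.0.0.8: bits 110011 walk d0:H5→d1:-→d2:-→d3:-→d4:-→d5:-→d6:H0 -> H0
  - 204.0.0.0/6 clear@6
  lookup 102.69.87.96: bits ε walk d0:H5 -> H5
  - 0.0.0.0/0 clear@0
  add 0.0.0.0/0 -> H2 at depth 0
  lookup 192.23.194.158: bits 1100 walk d0:H2→d1:-→d2:-→d3:-→d4:- -> H2
  add 205.240.0.0/12 -> H2 at depth 12
  add 206.0.0.0/12 -> H4 at depth 12
  lookup 205.240.0.1: bits 110011011111 walk d0:H2→d1:-→d2:-→d3:-→d4:-→d5:-→d6:-→d7:-→d8:-→d9:-→d10:-→d11:-→d12:H2 -> H2
  add 205.240.0.0/12 -> H2 at depth 12
  add 205.242.128.19/32 -> H0 at depth 32
  lookup 206.0.1.24: bits 110011100000 walk d0:H2→d1:-→d2:-→d3:-→d4:-→d5:-→d6:-→d7:-→d8:-→d9:-→d10:-→d11:-→d12:H4 -> H4
  lookup 206.0.27.76: bits 110011100000 walk d0:H2→d1:-→d2:-→d3:-→d4:-→d5:-→d6:-→d7:-→d8:-→d9:-→d10:-→d11:-→d12:H4 -> H4

== LOOKUPS ==
["no-route","H0","H0","H5","H2","H2","H4","H4"]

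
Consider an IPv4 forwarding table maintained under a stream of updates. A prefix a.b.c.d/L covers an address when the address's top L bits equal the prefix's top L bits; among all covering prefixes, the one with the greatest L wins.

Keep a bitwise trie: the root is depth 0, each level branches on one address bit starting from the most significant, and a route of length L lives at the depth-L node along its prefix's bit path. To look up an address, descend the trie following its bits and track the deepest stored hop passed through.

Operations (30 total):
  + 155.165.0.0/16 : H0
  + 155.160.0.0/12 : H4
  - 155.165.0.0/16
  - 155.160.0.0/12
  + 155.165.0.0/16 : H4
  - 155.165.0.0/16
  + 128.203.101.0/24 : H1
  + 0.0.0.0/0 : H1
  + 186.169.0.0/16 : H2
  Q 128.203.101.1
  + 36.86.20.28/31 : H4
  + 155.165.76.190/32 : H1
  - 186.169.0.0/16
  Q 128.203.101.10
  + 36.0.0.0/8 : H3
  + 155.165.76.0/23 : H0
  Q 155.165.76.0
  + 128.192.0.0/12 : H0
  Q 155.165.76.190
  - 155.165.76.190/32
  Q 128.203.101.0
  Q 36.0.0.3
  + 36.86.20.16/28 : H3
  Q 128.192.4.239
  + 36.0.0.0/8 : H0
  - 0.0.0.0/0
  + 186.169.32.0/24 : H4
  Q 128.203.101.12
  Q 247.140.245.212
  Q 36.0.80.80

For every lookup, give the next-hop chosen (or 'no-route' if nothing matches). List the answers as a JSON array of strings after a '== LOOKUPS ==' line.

Process each operation:
  add 155.165.0.0/16 -> H0 at depth 16
  add 155.160.0.0/12 -> H4 at depth 12
  del 155.165.0.0/16 (clear depth 16)
  del 155.160.0.0/12 (clear depth 12)
  add 155.165.0.0/16 -> H4 at depth 16
  del 155.165.0.0/16 (clear depth 16)
  add 128.203.101.0/24 -> H1 at depth 24
  add 0.0.0.0/0 -> H1 at depth 0
  add 186.169.0.0/16 -> H2 at depth 16
  lookup 128.203.101.1: bits 100000001100101101100101 walk d0:H1→d1:-→d2:-→d3:-→d4:-→d5:-→d6:-→d7:-→d8:-→d9:-→d10:-→d11:-→d12:-→d13:-→d14:-→d15:-→d16:-→d17:-→d18:-→d19:-→d20:-→d21:-→d22:-→d23:-→d24:H1 -> H1
  add 36.86.20.28/31 -> H4 at depth 31
  add 155.165.76.190/32 -> H1 at depth 32
  del 186.169.0.0/16 (clear depth 16)
  lookup 128.203.101.10: bits 100000001100101101100101 walk d0:H1→d1:-→d2:-→d3:-→d4:-→d5:-→d6:-→d7:-→d8:-→d9:-→d10:-→d11:-→d12:-→d13:-→d14:-→d15:-→d16:-→d17:-→d18:-→d19:-→d20:-→d21:-→d22:-→d23:-→d24:H1 -> H1
  add 36.0.0.0/8 -> H3 at depth 8
  add 155.165.76.0/23 -> H0 at depth 23
  lookup 155.165.76.0: bits 100110111010010101001100 walk d0:H1→d1:-→d2:-→d3:-→d4:-→d5:-→d6:-→d7:-→d8:-→d9:-→d10:-→d11:-→d12:-→d13:-→d14:-→d15:-→d16:-→d17:-→d18:-→d19:-→d20:-→d21:-→d22:-→d23:H0→d24:- -> H0
  add 128.192.0.0/12 -> H0 at depth 12
  lookup 155.165.76.190: bits 10011011101001010100110010111110 walk d0:H1→d1:-→d2:-→d3:-→d4:-→d5:-→d6:-→d7:-→d8:-→d9:-→d10:-→d11:-→d12:-→d13:-→d14:-→d15:-→d16:-→d17:-→d18:-→d19:-→d20:-→d21:-→d22:-→d23:H0→d24:-→d25:-→d26:-→d27:-→d28:-→d29:-→d30:-→d31:-→d32:H1 -> H1
  del 155.165.76.190/32 (clear depth 32)
  lookup 128.203.101.0: bits 100000001100101101100101 walk d0:H1→d1:-→d2:-→d3:-→d4:-→d5:-→d6:-→d7:-→d8:-→d9:-→d10:-→d11:-→d12:H0→d13:-→d14:-→d15:-→d16:-→d17:-→d18:-→d19:-→d20:-→d21:-→d22:-→d23:-→d24:H1 -> H1
  lookup 36.0.0.3: bits 001001000 walk d0:H1→d1:-→d2:-→d3:-→d4:-→d5:-→d6:-→d7:-→d8:H3→d9:- -> H3
  add 36.86.20.16/28 -> H3 at depth 28
  lookup 128.192.4.239: bits 100000001100 walk d0:H1→d1:-→d2:-→d3:-→d4:-→d5:-→d6:-→d7:-→d8:-→d9:-→d10:-→d11:-→d12:H0 -> H0
  add 36.0.0.0/8 -> H0 at depth 8
  del 0.0.0.0/0 (clear depth 0)
  add 186.169.32.0/24 -> H4 at depth 24
  lookup 128.203.101.12: bits 100000001100101101100101 walk d0:-→d1:-→d2:-→d3:-→d4:-→d5:-→d6:-→d7:-→d8:-→d9:-→d10:-→d11:-→d12:H0→d13:-→d14:-→d15:-→d16:-→d17:-→d18:-→d19:-→d20:-→d21:-→d22:-→d23:-→d24:H1 -> H1
  lookup 247.140.245.212: bits 1 walk d0:-→d1:- -> no-route
  lookup 36.0.80.80: bits 001001000 walk d0:-→d1:-→d2:-→d3:-→d4:-→d5:-→d6:-→d7:-→d8:H0→d9:- -> H0

== LOOKUPS ==
["H1","H1","H0","H1","H1","H3","H0","H1","no-route","H0"]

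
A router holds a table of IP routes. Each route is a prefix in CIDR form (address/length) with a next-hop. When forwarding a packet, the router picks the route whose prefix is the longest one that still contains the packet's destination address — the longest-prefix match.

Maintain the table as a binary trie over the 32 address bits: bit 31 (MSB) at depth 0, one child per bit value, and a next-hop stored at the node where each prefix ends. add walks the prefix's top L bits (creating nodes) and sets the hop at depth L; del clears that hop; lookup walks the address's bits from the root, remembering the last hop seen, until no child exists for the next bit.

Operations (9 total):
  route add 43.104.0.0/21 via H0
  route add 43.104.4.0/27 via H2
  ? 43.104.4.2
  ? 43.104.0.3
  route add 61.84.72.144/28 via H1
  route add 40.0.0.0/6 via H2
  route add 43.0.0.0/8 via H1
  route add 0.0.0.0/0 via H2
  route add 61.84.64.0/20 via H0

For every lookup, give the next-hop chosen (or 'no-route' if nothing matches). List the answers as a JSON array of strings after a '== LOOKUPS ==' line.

Trace:
  + 43.104.0.0/21 (H0) depth=21
  + 43.104.4.0/27 (H2) depth=27
  lookup 43.104.4.2: bits 001010110110100000000100000 walk d0:-→d1:-→d2:-→d3:-→d4:-→d5:-→d6:-→d7:-→d8:-→d9:-→d10:-→d11:-→d12:-→d13:-→d14:-→d15:-→d16:-→d17:-→d18:-→d19:-→d20:-→d21:H0→d22:-→d23:-→d24:-→d25:-→d26:-→d27:H2 -> H2
  lookup 43.104.0.3: bits 001010110110100000000 walk d0:-→d1:-→d2:-→d3:-→d4:-→d5:-→d6:-→d7:-→d8:-→d9:-→d10:-→d11:-→d12:-→d13:-→d14:-→d15:-→d16:-→d17:-→d18:-→d19:-→d20:-→d21:H0 -> H0
  + 61.84.72.144/28 (H1) depth=28
  + 40.0.0.0/6 (H2) depth=6
  + 43.0.0.0/8 (H1) depth=8
  + 0.0.0.0/0 (H2) depth=0
  + 61.84.64.0/20 (H0) depth=20

== LOOKUPS ==
["H2","H0"]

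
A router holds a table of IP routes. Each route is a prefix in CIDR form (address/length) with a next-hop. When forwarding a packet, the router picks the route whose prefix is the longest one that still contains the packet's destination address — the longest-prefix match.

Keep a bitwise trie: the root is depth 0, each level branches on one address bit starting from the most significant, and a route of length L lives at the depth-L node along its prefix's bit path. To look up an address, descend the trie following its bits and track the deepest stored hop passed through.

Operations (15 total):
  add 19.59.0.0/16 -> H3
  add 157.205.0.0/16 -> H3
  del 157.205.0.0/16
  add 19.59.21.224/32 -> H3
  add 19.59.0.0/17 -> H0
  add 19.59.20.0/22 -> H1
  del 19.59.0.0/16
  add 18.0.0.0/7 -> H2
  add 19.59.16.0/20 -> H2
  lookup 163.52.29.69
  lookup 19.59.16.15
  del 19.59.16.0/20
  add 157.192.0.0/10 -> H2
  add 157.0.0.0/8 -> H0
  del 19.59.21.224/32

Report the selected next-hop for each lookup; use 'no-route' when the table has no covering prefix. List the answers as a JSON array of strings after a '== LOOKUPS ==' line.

Process each operation:
  add 19.59.0.0/16 -> H3 at depth 16
  add 157.205.0.0/16 -> H3 at depth 16
  - 157.205.0.0/16 clear@16
  add 19.59.21.224/32 -> H3 at depth 32
  add 19.59.0.0/17 -> H0 at depth 17
  add 19.59.20.0/22 -> H1 at depth 22
  - 19.59.0.0/16 clear@16
  add 18.0.0.0/7 -> H2 at depth 7
  add 19.59.16.0/20 -> H2 at depth 20
  ? 163.52.29.69  path d0:-→d1:-→d2:-  best=no-route
  ? 19.59.16.15  path d0:-→d1:-→d2:-→d3:-→d4:-→d5:-→d6:-→d7:H2→d8:-→d9:-→d10:-→d11:-→d12:-→d13:-→d14:-→d15:-→d16:-→d17:H0→d18:-→d19:-→d20:H2→d21:-  best=H2
  - 19.59.16.0/20 clear@20
  add 157.192.0.0/10 -> H2 at depth 10
  add 157.0.0.0/8 -> H0 at depth 8
  - 19.59.21.224/32 clear@32

== LOOKUPS ==
["no-route","H2"]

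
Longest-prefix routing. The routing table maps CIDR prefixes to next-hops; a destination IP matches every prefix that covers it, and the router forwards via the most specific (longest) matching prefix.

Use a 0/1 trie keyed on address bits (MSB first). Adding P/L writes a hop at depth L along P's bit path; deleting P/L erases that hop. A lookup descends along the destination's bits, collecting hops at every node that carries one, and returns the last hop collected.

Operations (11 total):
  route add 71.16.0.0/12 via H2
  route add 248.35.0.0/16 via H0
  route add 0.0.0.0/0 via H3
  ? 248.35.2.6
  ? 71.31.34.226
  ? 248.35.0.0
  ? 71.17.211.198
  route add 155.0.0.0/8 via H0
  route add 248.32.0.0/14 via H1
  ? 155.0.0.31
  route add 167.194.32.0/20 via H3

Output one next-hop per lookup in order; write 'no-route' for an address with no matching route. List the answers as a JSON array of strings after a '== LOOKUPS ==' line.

Apply in order:
  add 71.16.0.0/12 -> H2 at depth 12
  add 248.35.0.0/16 -> H0 at depth 16
  add 0.0.0.0/0 -> H3 at depth 0
  Q 248.35.2.6: descend 1111100000100011 ; hops seen [H3,H0] ; pick H0
  Q 71.31.34.226: descend 010001110001 ; hops seen [H3,H2] ; pick H2
  Q 248.35.0.0: descend 1111100000100011 ; hops seen [H3,H0] ; pick H0
  Q 71.17.211.198: descend 010001110001 ; hops seen [H3,H2] ; pick H2
  add 155.0.0.0/8 -> H0 at depth 8
  add 248.32.0.0/14 -> H1 at depth 14
  Q 155.0.0.31: descend 10011011 ; hops seen [H3,H0] ; pick H0
  add 167.194.32.0/20 -> H3 at depth 20

== LOOKUPS ==
["H0","H2","H0","H2","H0"]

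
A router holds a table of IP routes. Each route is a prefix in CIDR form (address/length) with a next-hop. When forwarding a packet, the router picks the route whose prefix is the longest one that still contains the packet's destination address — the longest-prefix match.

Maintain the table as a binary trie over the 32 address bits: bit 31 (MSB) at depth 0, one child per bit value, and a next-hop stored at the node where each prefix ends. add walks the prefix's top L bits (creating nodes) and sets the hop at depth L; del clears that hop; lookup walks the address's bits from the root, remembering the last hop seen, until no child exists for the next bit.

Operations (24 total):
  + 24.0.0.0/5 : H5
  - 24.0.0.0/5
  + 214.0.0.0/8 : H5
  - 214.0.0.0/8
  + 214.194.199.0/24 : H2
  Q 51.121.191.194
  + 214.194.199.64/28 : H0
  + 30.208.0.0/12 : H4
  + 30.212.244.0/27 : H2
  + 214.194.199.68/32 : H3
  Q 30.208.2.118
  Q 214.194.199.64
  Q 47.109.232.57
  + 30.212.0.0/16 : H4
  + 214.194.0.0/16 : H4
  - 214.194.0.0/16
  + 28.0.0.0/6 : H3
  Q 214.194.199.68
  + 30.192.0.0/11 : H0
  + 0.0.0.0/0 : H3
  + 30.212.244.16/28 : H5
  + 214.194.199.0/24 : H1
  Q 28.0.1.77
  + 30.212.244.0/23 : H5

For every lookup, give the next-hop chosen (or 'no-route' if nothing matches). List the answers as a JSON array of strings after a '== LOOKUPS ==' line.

Apply in order:
  add 24.0.0.0/5 -> H5 at depth 5
  del 24.0.0.0/5 (clear depth 5)
  add 214.0.0.0/8 -> H5 at depth 8
  del 214.0.0.0/8 (clear depth 8)
  add 214.194.199.0/24 -> H2 at depth 24
  lookup 51.121.191.194: bits 00 walk d0:-→d1:-→d2:- -> no-route
  add 214.194.199.64/28 -> H0 at depth 28
  add 30.208.0.0/12 -> H4 at depth 12
  add 30.212.244.0/27 -> H2 at depth 27
  add 214.194.199.68/32 -> H3 at depth 32
  lookup 30.208.2.118: bits 0001111011010 walk d0:-→d1:-→d2:-→d3:-→d4:-→d5:-→d6:-→d7:-→d8:-→d9:-→d10:-→d11:-→d12:H4→d13:- -> H4
  lookup 214.194.199.64: bits 11010110110000101100011101000 walk d0:-→d1:-→d2:-→d3:-→d4:-→d5:-→d6:-→d7:-→d8:-→d9:-→d10:-→d11:-→d12:-→d13:-→d14:-→d15:-→d16:-→d17:-→d18:-→d19:-→d20:-→d21:-→d22:-→d23:-→d24:H2→d25:-→d26:-→d27:-→d28:H0→d29:- -> H0
  lookup 47.109.232.57: bits 00 walk d0:-→d1:-→d2:- -> no-route
  add 30.212.0.0/16 -> H4 at depth 16
  add 214.194.0.0/16 -> H4 at depth 16
  del 214.194.0.0/16 (clear depth 16)
  add 28.0.0.0/6 -> H3 at depth 6
  lookup 214.194.199.68: bits 11010110110000101100011101000100 walk d0:-→d1:-→d2:-→d3:-→d4:-→d5:-→d6:-→d7:-→d8:-→d9:-→d10:-→d11:-→d12:-→d13:-→d14:-→d15:-→d16:-→d17:-→d18:-→d19:-→d20:-→d21:-→d22:-→d23:-→d24:H2→d25:-→d26:-→d27:-→d28:H0→d29:-→d30:-→d31:-→d32:H3 -> H3
  add 30.192.0.0/11 -> H0 at depth 11
  add 0.0.0.0/0 -> H3 at depth 0
  add 30.212.244.16/28 -> H5 at depth 28
  add 214.194.199.0/24 -> H1 at depth 24
  lookup 28.0.1.77: bits 000111 walk d0:H3→d1:-→d2:-→d3:-→d4:-→d5:-→d6:H3 -> H3
  add 30.212.244.0/23 -> H5 at depth 23

== LOOKUPS ==
["no-route","H4","H0","no-route","H3","H3"]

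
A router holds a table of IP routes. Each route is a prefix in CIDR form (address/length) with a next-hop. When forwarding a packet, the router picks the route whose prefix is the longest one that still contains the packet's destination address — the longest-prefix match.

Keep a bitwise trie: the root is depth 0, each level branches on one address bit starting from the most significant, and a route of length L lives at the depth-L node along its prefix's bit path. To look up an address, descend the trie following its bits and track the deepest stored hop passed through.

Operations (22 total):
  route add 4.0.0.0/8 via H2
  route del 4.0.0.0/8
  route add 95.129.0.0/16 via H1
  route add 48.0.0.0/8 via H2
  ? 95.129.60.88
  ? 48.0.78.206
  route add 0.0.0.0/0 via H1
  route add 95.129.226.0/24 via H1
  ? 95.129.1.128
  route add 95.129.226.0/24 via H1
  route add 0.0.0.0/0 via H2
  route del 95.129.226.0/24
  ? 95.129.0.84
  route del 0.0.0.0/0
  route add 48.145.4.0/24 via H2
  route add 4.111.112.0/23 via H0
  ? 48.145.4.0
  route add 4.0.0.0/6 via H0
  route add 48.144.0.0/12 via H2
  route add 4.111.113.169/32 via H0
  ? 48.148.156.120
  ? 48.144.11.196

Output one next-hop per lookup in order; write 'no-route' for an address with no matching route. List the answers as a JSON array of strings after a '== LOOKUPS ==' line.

Apply in order:
  add 4.0.0.0/8 -> H2 at depth 8
  - 4.0.0.0/8 clear@8
  add 95.129.0.0/16 -> H1 at depth 16
  add 48.0.0.0/8 -> H2 at depth 8
  ? 95.129.60.88  path d0:-→d1:-→d2:-→d3:-→d4:-→d5:-→d6:-→d7:-→d8:-→d9:-→d10:-→d11:-→d12:-→d13:-→d14:-→d15:-→d16:H1  best=H1
  ? 48.0.78.206  path d0:-→d1:-→d2:-→d3:-→d4:-→d5:-→d6:-→d7:-→d8:H2  best=H2
  add 0.0.0.0/0 -> H1 at depth 0
  add 95.129.226.0/24 -> H1 at depth 24
  ? 95.129.1.128  path d0:H1→d1:-→d2:-→d3:-→d4:-→d5:-→d6:-→d7:-→d8:-→d9:-→d10:-→d11:-→d12:-→d13:-→d14:-→d15:-→d16:H1  best=H1
  add 95.129.226.0/24 -> H1 at depth 24
  add 0.0.0.0/0 -> H2 at depth 0
  - 95.129.226.0/24 clear@24
  ? 95.129.0.84  path d0:H2→d1:-→d2:-→d3:-→d4:-→d5:-→d6:-→d7:-→d8:-→d9:-→d10:-→d11:-→d12:-→d13:-→d14:-→d15:-→d16:H1  best=H1
  - 0.0.0.0/0 clear@0
  add 48.145.4.0/24 -> H2 at depth 24
  add 4.111.112.0/23 -> H0 at depth 23
  ? 48.145.4.0  path d0:-→d1:-→d2:-→d3:-→d4:-→d5:-→d6:-→d7:-→d8:H2→d9:-→d10:-→d11:-→d12:-→d13:-→d14:-→d15:-→d16:-→d17:-→d18:-→d19:-→d20:-→d21:-→d22:-→d23:-→d24:H2  best=H2
  add 4.0.0.0/6 -> H0 at depth 6
  add 48.144.0.0/12 -> H2 at depth 12
  add 4.111.113.169/32 -> H0 at depth 32
  ? 48.148.156.120  path d0:-→d1:-→d2:-→d3:-→d4:-→d5:-→d6:-→d7:-→d8:H2→d9:-→d10:-→d11:-→d12:H2→d13:-  best=H2
  ? 48.144.11.196  path d0:-→d1:-→d2:-→d3:-→d4:-→d5:-→d6:-→d7:-→d8:H2→d9:-→d10:-→d11:-→d12:H2→d13:-→d14:-→d15:-  best=H2

== LOOKUPS ==
["H1","H2","H1","H1","H2","H2","H2"]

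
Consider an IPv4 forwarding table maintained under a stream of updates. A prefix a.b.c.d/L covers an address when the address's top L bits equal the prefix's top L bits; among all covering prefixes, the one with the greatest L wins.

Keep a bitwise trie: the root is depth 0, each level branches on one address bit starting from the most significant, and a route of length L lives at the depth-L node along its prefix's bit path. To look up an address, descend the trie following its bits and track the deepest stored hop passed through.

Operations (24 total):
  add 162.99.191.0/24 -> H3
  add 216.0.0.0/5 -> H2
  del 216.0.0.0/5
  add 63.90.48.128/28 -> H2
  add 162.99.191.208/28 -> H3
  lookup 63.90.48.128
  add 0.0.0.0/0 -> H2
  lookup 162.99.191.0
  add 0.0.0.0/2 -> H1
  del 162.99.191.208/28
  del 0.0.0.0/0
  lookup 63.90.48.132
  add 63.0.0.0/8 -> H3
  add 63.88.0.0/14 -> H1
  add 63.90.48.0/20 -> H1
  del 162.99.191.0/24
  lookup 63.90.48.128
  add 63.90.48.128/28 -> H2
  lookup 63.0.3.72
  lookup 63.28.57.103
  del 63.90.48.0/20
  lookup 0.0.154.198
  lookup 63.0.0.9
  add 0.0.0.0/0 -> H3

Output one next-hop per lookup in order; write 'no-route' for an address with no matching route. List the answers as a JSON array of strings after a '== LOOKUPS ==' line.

Process each operation:
  + 162.99.191.0/24 (H3) depth=24
  + 216.0.0.0/5 (H2) depth=5
  - 216.0.0.0/5 clear@5
  + 63.90.48.128/28 (H2) depth=28
  + 162.99.191.208/28 (H3) depth=28
  Q 63.90.48.128: descend 0011111101011010001100001000 ; hops seen [H2] ; pick H2
  + 0.0.0.0/0 (H2) depth=0
  Q 162.99.191.0: descend 101000100110001110111111 ; hops seen [H2,H3] ; pick H3
  + 0.0.0.0/2 (H1) depth=2
  - 162.99.191.208/28 clear@28
  - 0.0.0.0/0 clear@0
  Q 63.90.48.132: descend 0011111101011010001100001000 ; hops seen [H1,H2] ; pick H2
  + 63.0.0.0/8 (H3) depth=8
  + 63.88.0.0/14 (H1) depth=14
  + 63.90.48.0/20 (H1) depth=20
  - 162.99.191.0/24 clear@24
  Q 63.90.48.128: descend 0011111101011010001100001000 ; hops seen [H1,H3,H1,H1,H2] ; pick H2
  + 63.90.48.128/28 (H2) depth=28
  Q 63.0.3.72: descend 001111110 ; hops seen [H1,H3] ; pick H3
  Q 63.28.57.103: descend 001111110 ; hops seen [H1,H3] ; pick H3
  - 63.90.48.0/20 clear@20
  Q 0.0.154.198: descend 00 ; hops seen [H1] ; pick H1
  Q 63.0.0.9: descend 001111110 ; hops seen [H1,H3] ; pick H3
  + 0.0.0.0/0 (H3) depth=0

== LOOKUPS ==
["H2","H3","H2","H2","H3","H3","H1","H3"]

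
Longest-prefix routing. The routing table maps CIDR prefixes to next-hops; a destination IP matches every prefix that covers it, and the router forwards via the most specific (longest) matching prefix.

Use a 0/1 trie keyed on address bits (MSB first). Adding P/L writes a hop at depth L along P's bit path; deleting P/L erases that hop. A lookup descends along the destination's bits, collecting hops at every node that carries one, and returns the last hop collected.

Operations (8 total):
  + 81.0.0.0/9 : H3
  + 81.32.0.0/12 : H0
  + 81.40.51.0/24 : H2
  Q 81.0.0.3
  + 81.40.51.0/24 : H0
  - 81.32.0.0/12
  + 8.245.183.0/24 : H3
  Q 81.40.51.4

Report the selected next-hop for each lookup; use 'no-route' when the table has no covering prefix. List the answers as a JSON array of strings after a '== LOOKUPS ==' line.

Trace:
  add 81.0.0.0/9 -> H3 at depth 9
  add 81.32.0.0/12 -> H0 at depth 12
  add 81.40.51.0/24 -> H2 at depth 24
  Q 81.0.0.3: descend 0101000100 ; hops seen [H3] ; pick H3
  add 81.40.51.0/24 -> H0 at depth 24
  del 81.32.0.0/12 (clear depth 12)
  add 8.245.183.0/24 -> H3 at depth 24
  Q 81.40.51.4: descend 010100010010100000110011 ; hops seen [H3,H0] ; pick H0

== LOOKUPS ==
["H3","H0"]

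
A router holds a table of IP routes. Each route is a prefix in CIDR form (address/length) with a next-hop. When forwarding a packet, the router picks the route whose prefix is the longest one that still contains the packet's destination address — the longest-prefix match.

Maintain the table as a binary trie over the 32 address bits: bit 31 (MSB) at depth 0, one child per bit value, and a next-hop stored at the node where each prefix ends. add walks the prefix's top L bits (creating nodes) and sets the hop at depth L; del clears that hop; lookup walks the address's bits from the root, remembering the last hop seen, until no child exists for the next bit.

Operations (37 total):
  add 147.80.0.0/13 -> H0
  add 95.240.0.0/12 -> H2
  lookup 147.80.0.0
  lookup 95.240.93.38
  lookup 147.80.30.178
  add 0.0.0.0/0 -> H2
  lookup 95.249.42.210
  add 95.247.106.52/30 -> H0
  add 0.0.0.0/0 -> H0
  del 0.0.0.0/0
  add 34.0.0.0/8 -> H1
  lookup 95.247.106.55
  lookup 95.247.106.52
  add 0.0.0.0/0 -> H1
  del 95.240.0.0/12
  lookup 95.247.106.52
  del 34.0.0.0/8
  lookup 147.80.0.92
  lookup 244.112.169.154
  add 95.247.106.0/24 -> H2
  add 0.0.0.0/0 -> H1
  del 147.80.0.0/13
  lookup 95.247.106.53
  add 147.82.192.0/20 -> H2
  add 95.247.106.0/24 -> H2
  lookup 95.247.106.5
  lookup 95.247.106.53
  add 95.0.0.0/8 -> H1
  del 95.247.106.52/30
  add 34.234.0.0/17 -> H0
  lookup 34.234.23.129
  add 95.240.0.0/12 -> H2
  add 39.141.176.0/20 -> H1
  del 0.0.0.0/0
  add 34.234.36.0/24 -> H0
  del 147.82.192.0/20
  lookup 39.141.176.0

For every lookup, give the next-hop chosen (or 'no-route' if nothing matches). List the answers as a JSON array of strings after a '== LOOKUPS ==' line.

Process each operation:
  add 147.80.0.0/13 -> H0 at depth 13
  add 95.240.0.0/12 -> H2 at depth 12
  Q 147.80.0.0: descend 1001001101010 ; hops seen [H0] ; pick H0
  Q 95.240.93.38: descend 010111111111 ; hops seen [H2] ; pick H2
  Q 147.80.30.178: descend 1001001101010 ; hops seen [H0] ; pick H0
  add 0.0.0.0/0 -> H2 at depth 0
  Q 95.249.42.210: descend 010111111111 ; hops seen [H2,H2] ; pick H2
  add 95.247.106.52/30 -> H0 at depth 30
  add 0.0.0.0/0 -> H0 at depth 0
  del 0.0.0.0/0 (clear depth 0)
  add 34.0.0.0/8 -> H1 at depth 8
  Q 95.247.106.55: descend 010111111111011101101010001101 ; hops seen [H2,H0] ; pick H0
  Q 95.247.106.52: descend 010111111111011101101010001101 ; hops seen [H2,H0] ; pick H0
  add 0.0.0.0/0 -> H1 at depth 0
  del 95.240.0.0/12 (clear depth 12)
  Q 95.247.106.52: descend 010111111111011101101010001101 ; hops seen [H1,H0] ; pick H0
  del 34.0.0.0/8 (clear depth 8)
  Q 147.80.0.92: descend 1001001101010 ; hops seen [H1,H0] ; pick H0
  Q 244.112.169.154: descend 1 ; hops seen [H1] ; pick H1
  add 95.247.106.0/24 -> H2 at depth 24
  add 0.0.0.0/0 -> H1 at depth 0
  del 147.80.0.0/13 (clear depth 13)
  Q 95.247.106.53: descend 010111111111011101101010001101 ; hops seen [H1,H2,H0] ; pick H0
  add 147.82.192.0/20 -> H2 at depth 20
  add 95.247.106.0/24 -> H2 at depth 24
  Q 95.247.106.5: descend 01011111111101110110101000 ; hops seen [H1,H2] ; pick H2
  Q 95.247.106.53: descend 010111111111011101101010001101 ; hops seen [H1,H2,H0] ; pick H0
  add 95.0.0.0/8 -> H1 at depth 8
  del 95.247.106.52/30 (clear depth 30)
  add 34.234.0.0/17 -> H0 at depth 17
  Q 34.234.23.129: descend 00100010111010100 ; hops seen [H1,H0] ; pick H0
  add 95.240.0.0/12 -> H2 at depth 12
  add 39.141.176.0/20 -> H1 at depth 20
  del 0.0.0.0/0 (clear depth 0)
  add 34.234.36.0/24 -> H0 at depth 24
  del 147.82.192.0/20 (clear depth 20)
  Q 39.141.176.0: descend 00100111100011011011 ; hops seen [H1] ; pick H1

== LOOKUPS ==
["H0","H2","H0","H2","H0","H0","H0","H0","H1","H0","H2","H0","H0","H1"]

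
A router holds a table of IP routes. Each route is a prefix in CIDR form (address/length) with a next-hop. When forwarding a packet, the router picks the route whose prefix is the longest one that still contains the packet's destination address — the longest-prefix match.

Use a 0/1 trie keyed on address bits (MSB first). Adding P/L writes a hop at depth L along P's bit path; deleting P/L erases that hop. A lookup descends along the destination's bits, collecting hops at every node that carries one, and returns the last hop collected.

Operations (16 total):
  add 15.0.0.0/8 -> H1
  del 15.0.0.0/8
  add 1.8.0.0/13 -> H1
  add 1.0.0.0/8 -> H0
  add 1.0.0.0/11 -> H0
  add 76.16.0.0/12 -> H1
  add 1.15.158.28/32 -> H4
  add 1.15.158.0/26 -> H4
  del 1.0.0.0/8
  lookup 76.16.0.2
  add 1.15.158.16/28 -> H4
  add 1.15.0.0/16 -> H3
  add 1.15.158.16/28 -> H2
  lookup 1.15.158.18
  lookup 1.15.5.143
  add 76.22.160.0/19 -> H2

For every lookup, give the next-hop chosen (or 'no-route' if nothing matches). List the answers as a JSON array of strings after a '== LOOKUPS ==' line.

Trace:
  add 15.0.0.0/8 -> H1 at depth 8
  del 15.0.0.0/8 (clear depth 8)
  add 1.8.0.0/13 -> H1 at depth 13
  add 1.0.0.0/8 -> H0 at depth 8
  add 1.0.0.0/11 -> H0 at depth 11
  add 76.16.0.0/12 -> H1 at depth 12
  add 1.15.158.28/32 -> H4 at depth 32
  add 1.15.158.0/26 -> H4 at depth 26
  del 1.0.0.0/8 (clear depth 8)
  Q 76.16.0.2: descend 010011000001 ; hops seen [H1] ; pick H1
  add 1.15.158.16/28 -> H4 at depth 28
  add 1.15.0.0/16 -> H3 at depth 16
  add 1.15.158.16/28 -> H2 at depth 28
  Q 1.15.158.18: descend 0000000100001111100111100001 ; hops seen [H0,H1,H3,H4,H2] ; pick H2
  Q 1.15.5.143: descend 0000000100001111 ; hops seen [H0,H1,H3] ; pick H3
  add 76.22.160.0/19 -> H2 at depth 19

== LOOKUPS ==
["H1","H2","H3"]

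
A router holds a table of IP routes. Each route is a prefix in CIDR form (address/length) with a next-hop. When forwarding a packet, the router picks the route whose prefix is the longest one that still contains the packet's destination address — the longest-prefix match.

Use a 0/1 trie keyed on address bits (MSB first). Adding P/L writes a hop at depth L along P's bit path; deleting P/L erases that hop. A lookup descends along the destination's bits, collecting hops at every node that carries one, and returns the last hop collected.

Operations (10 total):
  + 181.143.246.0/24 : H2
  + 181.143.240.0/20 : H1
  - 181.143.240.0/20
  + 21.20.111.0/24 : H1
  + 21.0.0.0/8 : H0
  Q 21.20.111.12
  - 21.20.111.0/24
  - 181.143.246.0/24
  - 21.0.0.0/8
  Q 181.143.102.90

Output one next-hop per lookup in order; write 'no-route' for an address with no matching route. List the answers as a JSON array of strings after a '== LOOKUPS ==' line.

Trace:
  + 181.143.246.0/24 (H2) depth=24
  + 181.143.240.0/20 (H1) depth=20
  - 181.143.240.0/20 clear@20
  + 21.20.111.0/24 (H1) depth=24
  + 21.0.0.0/8 (H0) depth=8
  lookup 21.20.111.12: bits 000101010001010001101111 walk d0:-→d1:-→d2:-→d3:-→d4:-→d5:-→d6:-→d7:-→d8:H0→d9:-→d10:-→d11:-→d12:-→d13:-→d14:-→d15:-→d16:-→d17:-→d18:-→d19:-→d20:-→d21:-→d22:-→d23:-→d24:H1 -> H1
  - 21.20.111.0/24 clear@24
  - 181.143.246.0/24 clear@24
  - 21.0.0.0/8 clear@8
  lookup 181.143.102.90: bits 1011010110001111 walk d0:-→d1:-→d2:-→d3:-→d4:-→d5:-→d6:-→d7:-→d8:-→d9:-→d10:-→d11:-→d12:-→d13:-→d14:-→d15:-→d16:- -> no-route

== LOOKUPS ==
["H1","no-route"]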